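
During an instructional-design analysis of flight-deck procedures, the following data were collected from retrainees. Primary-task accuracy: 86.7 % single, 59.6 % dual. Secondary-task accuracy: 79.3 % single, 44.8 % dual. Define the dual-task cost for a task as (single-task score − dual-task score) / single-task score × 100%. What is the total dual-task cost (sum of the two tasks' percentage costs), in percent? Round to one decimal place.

74.8

Primary cost = (86.7 − 59.6) / 86.7 × 100% = 31.2572%.
Secondary cost = (79.3 − 44.8) / 79.3 × 100% = 43.5057%.
Total = 31.2572% + 43.5057% = 74.7629% ≈ 74.8%.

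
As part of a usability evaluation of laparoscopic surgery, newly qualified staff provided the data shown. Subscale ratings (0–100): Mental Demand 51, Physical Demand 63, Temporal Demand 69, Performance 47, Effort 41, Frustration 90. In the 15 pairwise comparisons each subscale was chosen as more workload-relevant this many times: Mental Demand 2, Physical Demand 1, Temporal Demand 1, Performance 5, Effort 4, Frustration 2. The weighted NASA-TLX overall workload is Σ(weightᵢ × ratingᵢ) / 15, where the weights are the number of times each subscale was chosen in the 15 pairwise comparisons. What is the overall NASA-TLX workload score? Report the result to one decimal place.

54.2

The tallies are the weights (they sum to 15).
Weighted sum = 2·51 + 1·63 + 1·69 + 5·47 + 4·41 + 2·90
            = 102 + 63 + 69 + 235 + 164 + 180 = 813.
Overall workload = 813 / 15 = 54.2000 ≈ 54.2.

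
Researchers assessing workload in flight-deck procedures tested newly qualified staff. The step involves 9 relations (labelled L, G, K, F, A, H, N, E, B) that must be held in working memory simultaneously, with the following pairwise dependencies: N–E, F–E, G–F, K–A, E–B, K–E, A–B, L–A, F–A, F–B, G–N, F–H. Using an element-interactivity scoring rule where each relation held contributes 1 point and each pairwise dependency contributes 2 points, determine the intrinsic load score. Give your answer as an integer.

Count of relations held simultaneously: 9.
Count of pairwise dependencies listed: 12.
Element contribution: 9 × 1 = 9.
Interaction contribution: 12 × 2 = 24.
Intrinsic load = 9 + 24 = 33.

33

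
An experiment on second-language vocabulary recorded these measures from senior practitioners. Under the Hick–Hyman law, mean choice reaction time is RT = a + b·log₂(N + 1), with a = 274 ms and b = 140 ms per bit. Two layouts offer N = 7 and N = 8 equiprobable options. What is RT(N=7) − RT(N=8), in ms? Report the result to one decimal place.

RT(7) = 274 + 140·log₂(8) = 274 + 140·3.0000 = 694.0000 ms.
RT(8) = 274 + 140·log₂(9) = 274 + 140·3.1699 = 717.7860 ms.
Difference = 694.0000 − 717.7860 = -23.7860 ≈ -23.8 ms.

-23.8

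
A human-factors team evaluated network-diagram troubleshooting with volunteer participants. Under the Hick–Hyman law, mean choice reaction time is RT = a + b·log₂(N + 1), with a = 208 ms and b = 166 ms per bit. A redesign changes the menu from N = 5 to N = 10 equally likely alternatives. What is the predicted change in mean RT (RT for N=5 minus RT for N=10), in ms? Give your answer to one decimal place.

RT(5) = 208 + 166·log₂(6) = 208 + 166·2.5850 = 637.1100 ms.
RT(10) = 208 + 166·log₂(11) = 208 + 166·3.4594 = 782.2604 ms.
Difference = 637.1100 − 782.2604 = -145.1504 ≈ -145.2 ms.

-145.2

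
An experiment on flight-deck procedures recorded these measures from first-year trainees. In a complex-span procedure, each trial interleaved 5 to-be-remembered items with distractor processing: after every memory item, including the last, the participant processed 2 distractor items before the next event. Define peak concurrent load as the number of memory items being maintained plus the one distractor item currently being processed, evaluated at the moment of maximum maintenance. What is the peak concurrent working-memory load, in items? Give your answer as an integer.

6

Maintenance is greatest during the distractor(s) after memory item 5: all 5 memory items are being held.
One distractor item is concurrently being processed.
Peak concurrent load = 5 + 1 = 6 items.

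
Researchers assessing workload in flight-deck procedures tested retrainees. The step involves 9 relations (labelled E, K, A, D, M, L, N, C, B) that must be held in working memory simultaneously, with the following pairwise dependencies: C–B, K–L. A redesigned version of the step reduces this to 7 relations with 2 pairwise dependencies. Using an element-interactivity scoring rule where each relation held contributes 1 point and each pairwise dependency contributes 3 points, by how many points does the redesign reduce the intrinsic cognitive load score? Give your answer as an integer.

Original: 9 × 1 + 2 × 3 = 9 + 6 = 15.
Redesigned: 7 × 1 + 2 × 3 = 7 + 6 = 13.
Reduction = 15 − 13 = 2.

2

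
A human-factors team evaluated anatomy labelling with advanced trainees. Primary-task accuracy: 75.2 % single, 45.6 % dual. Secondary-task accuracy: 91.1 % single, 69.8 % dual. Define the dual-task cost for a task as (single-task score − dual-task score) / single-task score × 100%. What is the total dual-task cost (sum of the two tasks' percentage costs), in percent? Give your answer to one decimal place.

62.7

Primary cost = (75.2 − 45.6) / 75.2 × 100% = 39.3617%.
Secondary cost = (91.1 − 69.8) / 91.1 × 100% = 23.3809%.
Total = 39.3617% + 23.3809% = 62.7426% ≈ 62.7%.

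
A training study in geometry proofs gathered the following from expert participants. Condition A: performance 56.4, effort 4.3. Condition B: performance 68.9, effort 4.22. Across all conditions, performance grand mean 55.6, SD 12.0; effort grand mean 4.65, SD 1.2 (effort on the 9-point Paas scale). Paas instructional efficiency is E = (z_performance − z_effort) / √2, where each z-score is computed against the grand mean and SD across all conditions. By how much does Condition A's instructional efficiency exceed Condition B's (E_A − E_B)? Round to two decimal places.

Condition A: z_P = (56.4 − 55.6)/12.0 = 0.0667; z_E = (4.3 − 4.65)/1.2 = -0.2917; E_A = (0.0667 − (-0.2917))/√2 = 0.2534.
Condition B: z_P = (68.9 − 55.6)/12.0 = 1.1083; z_E = (4.22 − 4.65)/1.2 = -0.3583; E_B = (1.1083 − (-0.3583))/√2 = 1.0370.
E_A − E_B = 0.2534 − 1.0370 = -0.7836 ≈ -0.78.

-0.78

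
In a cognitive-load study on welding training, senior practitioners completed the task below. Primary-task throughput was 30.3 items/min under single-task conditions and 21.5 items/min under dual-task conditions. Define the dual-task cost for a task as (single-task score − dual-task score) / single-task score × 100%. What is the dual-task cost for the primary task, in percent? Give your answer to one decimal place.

Cost = (30.3 − 21.5) / 30.3 × 100%
     = 8.8000 / 30.3 × 100% = 29.0429%.
≈ 29.0%.

29.0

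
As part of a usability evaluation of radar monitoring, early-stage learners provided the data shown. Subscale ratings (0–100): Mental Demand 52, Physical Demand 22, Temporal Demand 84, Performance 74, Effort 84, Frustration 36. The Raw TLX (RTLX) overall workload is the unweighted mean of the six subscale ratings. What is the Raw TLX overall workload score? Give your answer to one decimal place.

Sum of ratings = 52 + 22 + 84 + 74 + 84 + 36 = 352.
RTLX = 352 / 6 = 58.6667 ≈ 58.7.

58.7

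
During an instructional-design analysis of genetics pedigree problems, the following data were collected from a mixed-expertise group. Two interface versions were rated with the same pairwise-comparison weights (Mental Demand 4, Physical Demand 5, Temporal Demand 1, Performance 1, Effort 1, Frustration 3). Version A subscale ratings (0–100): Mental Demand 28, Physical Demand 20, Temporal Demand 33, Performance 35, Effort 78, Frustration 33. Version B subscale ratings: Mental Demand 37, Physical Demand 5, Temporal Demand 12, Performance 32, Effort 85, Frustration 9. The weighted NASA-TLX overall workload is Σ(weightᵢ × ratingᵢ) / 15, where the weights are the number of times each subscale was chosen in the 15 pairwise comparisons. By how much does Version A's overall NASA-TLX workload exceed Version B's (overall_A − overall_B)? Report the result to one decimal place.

Version A weighted sum = 4·28 + 5·20 + 1·33 + 1·35 + 1·78 + 3·33 = 112 + 100 + 33 + 35 + 78 + 99 = 457; overall_A = 457/15 = 30.4667.
Version B weighted sum = 4·37 + 5·5 + 1·12 + 1·32 + 1·85 + 3·9 = 148 + 25 + 12 + 32 + 85 + 27 = 329; overall_B = 329/15 = 21.9333.
Difference = 30.4667 − 21.9333 = 8.5334 ≈ 8.5.

8.5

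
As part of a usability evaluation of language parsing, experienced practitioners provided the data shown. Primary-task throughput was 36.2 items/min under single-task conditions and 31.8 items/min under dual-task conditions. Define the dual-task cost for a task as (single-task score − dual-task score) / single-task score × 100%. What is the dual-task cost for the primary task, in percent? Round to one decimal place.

Cost = (36.2 − 31.8) / 36.2 × 100%
     = 4.4000 / 36.2 × 100% = 12.1547%.
≈ 12.2%.

12.2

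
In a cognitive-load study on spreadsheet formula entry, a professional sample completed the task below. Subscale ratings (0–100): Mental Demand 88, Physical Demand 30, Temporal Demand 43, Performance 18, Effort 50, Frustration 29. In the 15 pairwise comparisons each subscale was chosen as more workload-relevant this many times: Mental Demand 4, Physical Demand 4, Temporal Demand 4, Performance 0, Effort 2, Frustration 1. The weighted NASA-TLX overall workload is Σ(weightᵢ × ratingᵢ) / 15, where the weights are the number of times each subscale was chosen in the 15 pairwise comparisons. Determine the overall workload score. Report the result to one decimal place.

The tallies are the weights (they sum to 15).
Weighted sum = 4·88 + 4·30 + 4·43 + 0·18 + 2·50 + 1·29
            = 352 + 120 + 172 + 0 + 100 + 29 = 773.
Overall workload = 773 / 15 = 51.5333 ≈ 51.5.

51.5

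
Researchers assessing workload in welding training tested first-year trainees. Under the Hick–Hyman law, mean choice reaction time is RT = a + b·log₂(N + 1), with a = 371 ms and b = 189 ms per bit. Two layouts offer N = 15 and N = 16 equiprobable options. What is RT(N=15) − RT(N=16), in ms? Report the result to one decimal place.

RT(15) = 371 + 189·log₂(16) = 371 + 189·4.0000 = 1127.0000 ms.
RT(16) = 371 + 189·log₂(17) = 371 + 189·4.0875 = 1143.5375 ms.
Difference = 1127.0000 − 1143.5375 = -16.5375 ≈ -16.5 ms.

-16.5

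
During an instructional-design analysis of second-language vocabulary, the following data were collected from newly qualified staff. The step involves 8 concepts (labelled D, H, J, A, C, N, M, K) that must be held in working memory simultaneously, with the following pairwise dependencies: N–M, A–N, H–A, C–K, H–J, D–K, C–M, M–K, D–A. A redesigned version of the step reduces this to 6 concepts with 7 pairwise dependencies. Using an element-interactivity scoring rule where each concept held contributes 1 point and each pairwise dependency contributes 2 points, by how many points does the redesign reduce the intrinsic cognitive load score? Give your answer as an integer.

Original: 8 × 1 + 9 × 2 = 8 + 18 = 26.
Redesigned: 6 × 1 + 7 × 2 = 6 + 14 = 20.
Reduction = 26 − 20 = 6.

6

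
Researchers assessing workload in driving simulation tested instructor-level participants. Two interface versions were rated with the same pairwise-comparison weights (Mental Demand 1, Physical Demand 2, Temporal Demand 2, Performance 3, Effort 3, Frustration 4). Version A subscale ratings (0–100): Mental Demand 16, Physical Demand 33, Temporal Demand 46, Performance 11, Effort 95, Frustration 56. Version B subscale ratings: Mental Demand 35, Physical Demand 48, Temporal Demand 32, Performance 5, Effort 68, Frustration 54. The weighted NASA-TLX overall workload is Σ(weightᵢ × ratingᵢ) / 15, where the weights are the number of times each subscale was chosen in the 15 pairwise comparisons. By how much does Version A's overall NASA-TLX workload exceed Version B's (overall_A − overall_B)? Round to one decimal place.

Version A weighted sum = 1·16 + 2·33 + 2·46 + 3·11 + 3·95 + 4·56 = 16 + 66 + 92 + 33 + 285 + 224 = 716; overall_A = 716/15 = 47.7333.
Version B weighted sum = 1·35 + 2·48 + 2·32 + 3·5 + 3·68 + 4·54 = 35 + 96 + 64 + 15 + 204 + 216 = 630; overall_B = 630/15 = 42.0000.
Difference = 47.7333 − 42.0000 = 5.7333 ≈ 5.7.

5.7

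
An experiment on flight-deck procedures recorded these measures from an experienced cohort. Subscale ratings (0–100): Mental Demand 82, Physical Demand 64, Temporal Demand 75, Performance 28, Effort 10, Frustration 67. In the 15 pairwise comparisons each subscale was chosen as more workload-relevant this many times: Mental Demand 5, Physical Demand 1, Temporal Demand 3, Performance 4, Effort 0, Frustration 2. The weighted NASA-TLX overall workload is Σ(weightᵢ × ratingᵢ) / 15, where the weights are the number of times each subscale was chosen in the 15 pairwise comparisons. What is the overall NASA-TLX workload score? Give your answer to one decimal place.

The tallies are the weights (they sum to 15).
Weighted sum = 5·82 + 1·64 + 3·75 + 4·28 + 0·10 + 2·67
            = 410 + 64 + 225 + 112 + 0 + 134 = 945.
Overall workload = 945 / 15 = 63.0000 ≈ 63.0.

63.0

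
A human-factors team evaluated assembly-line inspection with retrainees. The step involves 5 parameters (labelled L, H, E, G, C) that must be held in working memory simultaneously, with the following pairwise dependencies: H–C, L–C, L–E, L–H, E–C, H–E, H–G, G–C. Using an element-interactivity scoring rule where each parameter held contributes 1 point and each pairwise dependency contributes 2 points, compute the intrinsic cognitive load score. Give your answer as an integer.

21

Count of parameters held simultaneously: 5.
Count of pairwise dependencies listed: 8.
Element contribution: 5 × 1 = 5.
Interaction contribution: 8 × 2 = 16.
Intrinsic load = 5 + 16 = 21.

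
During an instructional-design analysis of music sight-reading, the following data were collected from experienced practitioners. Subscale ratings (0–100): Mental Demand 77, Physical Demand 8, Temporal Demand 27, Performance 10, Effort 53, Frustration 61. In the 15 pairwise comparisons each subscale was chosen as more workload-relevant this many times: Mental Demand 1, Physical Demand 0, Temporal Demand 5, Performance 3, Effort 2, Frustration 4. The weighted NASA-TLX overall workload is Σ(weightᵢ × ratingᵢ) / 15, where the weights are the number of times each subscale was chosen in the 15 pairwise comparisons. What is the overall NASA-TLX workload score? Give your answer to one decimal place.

39.5

The tallies are the weights (they sum to 15).
Weighted sum = 1·77 + 0·8 + 5·27 + 3·10 + 2·53 + 4·61
            = 77 + 0 + 135 + 30 + 106 + 244 = 592.
Overall workload = 592 / 15 = 39.4667 ≈ 39.5.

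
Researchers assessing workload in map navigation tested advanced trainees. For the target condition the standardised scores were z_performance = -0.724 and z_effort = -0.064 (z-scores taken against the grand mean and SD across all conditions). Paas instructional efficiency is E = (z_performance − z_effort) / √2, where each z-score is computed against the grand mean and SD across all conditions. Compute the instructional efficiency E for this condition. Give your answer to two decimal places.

z_P − z_E = -0.724 − (-0.064) = -0.6600.
E = -0.6600 / √2 = -0.6600 / 1.41421 = -0.4667 ≈ -0.47.

-0.47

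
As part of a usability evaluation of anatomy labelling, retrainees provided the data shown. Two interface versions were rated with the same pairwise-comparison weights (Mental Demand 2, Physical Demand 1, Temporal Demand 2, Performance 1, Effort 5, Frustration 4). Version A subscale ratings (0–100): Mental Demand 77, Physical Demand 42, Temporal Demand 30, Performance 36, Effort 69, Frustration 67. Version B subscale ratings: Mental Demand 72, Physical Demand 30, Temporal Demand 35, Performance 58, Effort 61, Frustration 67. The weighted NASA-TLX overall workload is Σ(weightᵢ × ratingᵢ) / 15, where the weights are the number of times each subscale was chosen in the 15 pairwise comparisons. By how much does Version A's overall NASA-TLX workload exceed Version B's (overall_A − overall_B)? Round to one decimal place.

2.0

Version A weighted sum = 2·77 + 1·42 + 2·30 + 1·36 + 5·69 + 4·67 = 154 + 42 + 60 + 36 + 345 + 268 = 905; overall_A = 905/15 = 60.3333.
Version B weighted sum = 2·72 + 1·30 + 2·35 + 1·58 + 5·61 + 4·67 = 144 + 30 + 70 + 58 + 305 + 268 = 875; overall_B = 875/15 = 58.3333.
Difference = 60.3333 − 58.3333 = 2.0000 ≈ 2.0.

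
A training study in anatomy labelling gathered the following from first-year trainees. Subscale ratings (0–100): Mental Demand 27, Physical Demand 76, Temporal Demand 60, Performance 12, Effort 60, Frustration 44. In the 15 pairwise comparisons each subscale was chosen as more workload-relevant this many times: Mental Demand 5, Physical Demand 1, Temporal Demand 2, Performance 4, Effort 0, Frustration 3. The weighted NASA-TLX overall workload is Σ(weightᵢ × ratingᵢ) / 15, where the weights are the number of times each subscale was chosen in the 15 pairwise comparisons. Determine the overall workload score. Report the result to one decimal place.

The tallies are the weights (they sum to 15).
Weighted sum = 5·27 + 1·76 + 2·60 + 4·12 + 0·60 + 3·44
            = 135 + 76 + 120 + 48 + 0 + 132 = 511.
Overall workload = 511 / 15 = 34.0667 ≈ 34.1.

34.1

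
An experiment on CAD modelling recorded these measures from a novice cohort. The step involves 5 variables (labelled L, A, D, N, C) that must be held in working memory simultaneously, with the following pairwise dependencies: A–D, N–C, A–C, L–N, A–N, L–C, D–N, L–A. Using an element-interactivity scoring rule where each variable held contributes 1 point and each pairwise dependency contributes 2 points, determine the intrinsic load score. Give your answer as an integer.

21

Count of variables held simultaneously: 5.
Count of pairwise dependencies listed: 8.
Element contribution: 5 × 1 = 5.
Interaction contribution: 8 × 2 = 16.
Intrinsic load = 5 + 16 = 21.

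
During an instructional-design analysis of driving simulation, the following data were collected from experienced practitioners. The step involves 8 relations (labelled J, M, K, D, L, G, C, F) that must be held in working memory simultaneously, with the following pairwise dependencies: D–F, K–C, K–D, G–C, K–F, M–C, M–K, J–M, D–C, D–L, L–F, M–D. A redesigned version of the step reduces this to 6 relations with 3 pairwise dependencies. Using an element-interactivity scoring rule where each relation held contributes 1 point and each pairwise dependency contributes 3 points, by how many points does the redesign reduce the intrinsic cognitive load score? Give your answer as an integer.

29

Original: 8 × 1 + 12 × 3 = 8 + 36 = 44.
Redesigned: 6 × 1 + 3 × 3 = 6 + 9 = 15.
Reduction = 44 − 15 = 29.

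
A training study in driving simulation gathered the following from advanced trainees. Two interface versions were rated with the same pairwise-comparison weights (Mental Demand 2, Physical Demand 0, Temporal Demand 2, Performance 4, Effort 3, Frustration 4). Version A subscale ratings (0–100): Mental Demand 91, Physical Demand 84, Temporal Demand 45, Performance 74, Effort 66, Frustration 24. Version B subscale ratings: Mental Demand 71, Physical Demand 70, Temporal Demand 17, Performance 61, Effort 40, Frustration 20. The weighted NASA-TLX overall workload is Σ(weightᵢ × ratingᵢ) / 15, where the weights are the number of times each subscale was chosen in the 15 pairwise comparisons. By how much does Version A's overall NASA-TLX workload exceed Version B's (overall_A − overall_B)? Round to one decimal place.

Version A weighted sum = 2·91 + 0·84 + 2·45 + 4·74 + 3·66 + 4·24 = 182 + 0 + 90 + 296 + 198 + 96 = 862; overall_A = 862/15 = 57.4667.
Version B weighted sum = 2·71 + 0·70 + 2·17 + 4·61 + 3·40 + 4·20 = 142 + 0 + 34 + 244 + 120 + 80 = 620; overall_B = 620/15 = 41.3333.
Difference = 57.4667 − 41.3333 = 16.1334 ≈ 16.1.

16.1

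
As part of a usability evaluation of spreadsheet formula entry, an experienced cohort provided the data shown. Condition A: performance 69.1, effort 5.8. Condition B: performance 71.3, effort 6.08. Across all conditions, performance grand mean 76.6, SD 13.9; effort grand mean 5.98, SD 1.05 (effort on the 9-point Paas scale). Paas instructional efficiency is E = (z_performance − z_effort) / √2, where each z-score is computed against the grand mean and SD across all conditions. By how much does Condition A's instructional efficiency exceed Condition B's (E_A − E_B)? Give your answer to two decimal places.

Condition A: z_P = (69.1 − 76.6)/13.9 = -0.5396; z_E = (5.8 − 5.98)/1.05 = -0.1714; E_A = (-0.5396 − (-0.1714))/√2 = -0.2604.
Condition B: z_P = (71.3 − 76.6)/13.9 = -0.3813; z_E = (6.08 − 5.98)/1.05 = 0.0952; E_B = (-0.3813 − 0.0952)/√2 = -0.3369.
E_A − E_B = -0.2604 − (-0.3369) = 0.0765 ≈ 0.08.

0.08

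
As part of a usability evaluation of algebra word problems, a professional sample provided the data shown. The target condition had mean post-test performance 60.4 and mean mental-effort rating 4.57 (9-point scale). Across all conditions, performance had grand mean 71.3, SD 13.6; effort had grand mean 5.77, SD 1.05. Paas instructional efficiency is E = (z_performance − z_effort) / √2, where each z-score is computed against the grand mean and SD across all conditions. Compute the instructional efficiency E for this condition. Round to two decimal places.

z_performance = (60.4 − 71.3) / 13.6 = -10.9000 / 13.6 = -0.8015.
z_effort = (4.57 − 5.77) / 1.05 = -1.2000 / 1.05 = -1.1429.
z_P − z_E = -0.8015 − (-1.1429) = 0.3414.
E = 0.3414 / √2 = 0.3414 / 1.41421 = 0.2414 ≈ 0.24.

0.24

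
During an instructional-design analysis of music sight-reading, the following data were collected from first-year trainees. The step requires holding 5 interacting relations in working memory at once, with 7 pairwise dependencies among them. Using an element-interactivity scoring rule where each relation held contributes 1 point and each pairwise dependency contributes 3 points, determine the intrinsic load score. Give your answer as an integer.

Element contribution: 5 × 1 = 5.
Interaction contribution: 7 × 3 = 21.
Intrinsic load = 5 + 21 = 26.

26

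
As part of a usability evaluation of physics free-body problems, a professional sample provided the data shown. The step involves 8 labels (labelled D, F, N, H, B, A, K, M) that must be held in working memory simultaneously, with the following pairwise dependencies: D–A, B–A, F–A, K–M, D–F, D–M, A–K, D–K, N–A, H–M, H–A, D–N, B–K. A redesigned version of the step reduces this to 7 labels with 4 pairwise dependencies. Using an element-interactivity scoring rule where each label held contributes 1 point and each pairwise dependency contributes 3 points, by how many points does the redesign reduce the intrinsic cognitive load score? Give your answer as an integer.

28

Original: 8 × 1 + 13 × 3 = 8 + 39 = 47.
Redesigned: 7 × 1 + 4 × 3 = 7 + 12 = 19.
Reduction = 47 − 19 = 28.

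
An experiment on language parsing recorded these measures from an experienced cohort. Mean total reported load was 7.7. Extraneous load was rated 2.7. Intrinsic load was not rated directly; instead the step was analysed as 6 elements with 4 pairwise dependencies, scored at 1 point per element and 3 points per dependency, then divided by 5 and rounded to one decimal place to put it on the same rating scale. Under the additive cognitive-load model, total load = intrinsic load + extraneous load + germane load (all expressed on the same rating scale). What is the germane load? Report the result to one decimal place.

Intrinsic (element-interactivity): (6 × 1 + 4 × 3) / 5 = 18 / 5 = 3.6000 → 3.6.
germane load = total − intrinsic − extraneous
             = 7.7 − 3.6 − 2.7 = 1.4.

1.4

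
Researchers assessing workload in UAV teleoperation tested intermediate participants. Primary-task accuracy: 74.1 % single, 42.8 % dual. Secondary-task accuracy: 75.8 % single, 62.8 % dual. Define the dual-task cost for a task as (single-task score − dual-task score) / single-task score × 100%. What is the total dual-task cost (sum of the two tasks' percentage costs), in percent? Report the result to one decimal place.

59.4

Primary cost = (74.1 − 42.8) / 74.1 × 100% = 42.2402%.
Secondary cost = (75.8 − 62.8) / 75.8 × 100% = 17.1504%.
Total = 42.2402% + 17.1504% = 59.3906% ≈ 59.4%.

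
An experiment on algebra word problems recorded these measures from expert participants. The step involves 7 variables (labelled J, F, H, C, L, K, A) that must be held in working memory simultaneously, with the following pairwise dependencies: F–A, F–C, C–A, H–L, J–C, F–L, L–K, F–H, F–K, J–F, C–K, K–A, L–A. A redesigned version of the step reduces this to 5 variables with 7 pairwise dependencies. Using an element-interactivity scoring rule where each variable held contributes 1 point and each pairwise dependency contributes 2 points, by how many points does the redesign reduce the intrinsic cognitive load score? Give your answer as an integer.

Original: 7 × 1 + 13 × 2 = 7 + 26 = 33.
Redesigned: 5 × 1 + 7 × 2 = 5 + 14 = 19.
Reduction = 33 − 19 = 14.

14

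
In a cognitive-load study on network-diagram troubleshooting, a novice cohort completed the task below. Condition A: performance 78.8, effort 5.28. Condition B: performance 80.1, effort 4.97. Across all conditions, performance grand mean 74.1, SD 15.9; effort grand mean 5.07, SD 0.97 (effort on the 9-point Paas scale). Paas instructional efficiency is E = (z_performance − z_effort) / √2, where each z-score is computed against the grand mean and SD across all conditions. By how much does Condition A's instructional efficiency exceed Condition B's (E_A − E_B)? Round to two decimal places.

Condition A: z_P = (78.8 − 74.1)/15.9 = 0.2956; z_E = (5.28 − 5.07)/0.97 = 0.2165; E_A = (0.2956 − 0.2165)/√2 = 0.0559.
Condition B: z_P = (80.1 − 74.1)/15.9 = 0.3774; z_E = (4.97 − 5.07)/0.97 = -0.1031; E_B = (0.3774 − (-0.1031))/√2 = 0.3398.
E_A − E_B = 0.0559 − 0.3398 = -0.2839 ≈ -0.28.

-0.28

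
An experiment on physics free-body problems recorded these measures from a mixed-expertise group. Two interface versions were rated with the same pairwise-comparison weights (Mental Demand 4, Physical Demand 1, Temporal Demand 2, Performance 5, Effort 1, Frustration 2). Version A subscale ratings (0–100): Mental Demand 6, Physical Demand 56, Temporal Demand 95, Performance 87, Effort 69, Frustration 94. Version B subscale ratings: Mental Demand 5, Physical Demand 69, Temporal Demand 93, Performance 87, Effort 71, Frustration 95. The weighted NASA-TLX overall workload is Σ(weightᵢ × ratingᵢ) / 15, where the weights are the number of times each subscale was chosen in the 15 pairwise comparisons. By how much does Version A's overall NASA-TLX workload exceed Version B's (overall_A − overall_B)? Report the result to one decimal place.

-0.6

Version A weighted sum = 4·6 + 1·56 + 2·95 + 5·87 + 1·69 + 2·94 = 24 + 56 + 190 + 435 + 69 + 188 = 962; overall_A = 962/15 = 64.1333.
Version B weighted sum = 4·5 + 1·69 + 2·93 + 5·87 + 1·71 + 2·95 = 20 + 69 + 186 + 435 + 71 + 190 = 971; overall_B = 971/15 = 64.7333.
Difference = 64.1333 − 64.7333 = -0.6000 ≈ -0.6.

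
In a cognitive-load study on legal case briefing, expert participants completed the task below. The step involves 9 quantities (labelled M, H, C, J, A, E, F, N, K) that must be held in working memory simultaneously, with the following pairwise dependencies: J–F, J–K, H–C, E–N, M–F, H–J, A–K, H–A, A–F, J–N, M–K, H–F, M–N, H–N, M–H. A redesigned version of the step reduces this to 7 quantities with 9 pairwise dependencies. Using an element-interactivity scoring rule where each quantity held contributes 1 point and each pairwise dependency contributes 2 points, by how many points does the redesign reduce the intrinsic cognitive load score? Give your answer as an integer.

14

Original: 9 × 1 + 15 × 2 = 9 + 30 = 39.
Redesigned: 7 × 1 + 9 × 2 = 7 + 18 = 25.
Reduction = 39 − 25 = 14.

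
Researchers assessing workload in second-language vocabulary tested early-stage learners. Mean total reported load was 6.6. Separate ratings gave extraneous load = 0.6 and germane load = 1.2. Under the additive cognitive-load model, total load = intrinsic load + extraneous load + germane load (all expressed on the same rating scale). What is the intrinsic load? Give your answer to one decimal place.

intrinsic load = total − extraneous − germane
             = 6.6 − 0.6 − 1.2 = 4.8.

4.8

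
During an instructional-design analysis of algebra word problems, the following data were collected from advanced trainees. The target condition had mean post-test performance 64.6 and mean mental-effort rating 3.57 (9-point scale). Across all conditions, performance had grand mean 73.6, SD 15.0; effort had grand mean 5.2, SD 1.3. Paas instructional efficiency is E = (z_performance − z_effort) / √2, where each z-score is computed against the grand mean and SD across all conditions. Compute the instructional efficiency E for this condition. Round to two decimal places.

z_performance = (64.6 − 73.6) / 15.0 = -9.0000 / 15.0 = -0.6000.
z_effort = (3.57 − 5.2) / 1.3 = -1.6300 / 1.3 = -1.2538.
z_P − z_E = -0.6000 − (-1.2538) = 0.6538.
E = 0.6538 / √2 = 0.6538 / 1.41421 = 0.4623 ≈ 0.46.

0.46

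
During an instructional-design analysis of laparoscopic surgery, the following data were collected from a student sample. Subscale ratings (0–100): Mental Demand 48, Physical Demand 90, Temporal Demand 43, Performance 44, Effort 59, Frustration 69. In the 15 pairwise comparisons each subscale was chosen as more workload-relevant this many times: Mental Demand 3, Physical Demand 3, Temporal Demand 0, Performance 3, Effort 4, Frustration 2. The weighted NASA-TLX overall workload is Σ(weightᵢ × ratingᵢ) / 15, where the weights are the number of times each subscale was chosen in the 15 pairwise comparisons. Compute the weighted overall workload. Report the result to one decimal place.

The tallies are the weights (they sum to 15).
Weighted sum = 3·48 + 3·90 + 0·43 + 3·44 + 4·59 + 2·69
            = 144 + 270 + 0 + 132 + 236 + 138 = 920.
Overall workload = 920 / 15 = 61.3333 ≈ 61.3.

61.3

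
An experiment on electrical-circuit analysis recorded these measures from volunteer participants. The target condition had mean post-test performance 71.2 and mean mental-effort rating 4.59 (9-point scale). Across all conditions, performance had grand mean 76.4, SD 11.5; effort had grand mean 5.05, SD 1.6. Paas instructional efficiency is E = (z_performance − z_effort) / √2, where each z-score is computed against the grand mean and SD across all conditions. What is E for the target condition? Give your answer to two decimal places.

z_performance = (71.2 − 76.4) / 11.5 = -5.2000 / 11.5 = -0.4522.
z_effort = (4.59 − 5.05) / 1.6 = -0.4600 / 1.6 = -0.2875.
z_P − z_E = -0.4522 − (-0.2875) = -0.1647.
E = -0.1647 / √2 = -0.1647 / 1.41421 = -0.1165 ≈ -0.12.

-0.12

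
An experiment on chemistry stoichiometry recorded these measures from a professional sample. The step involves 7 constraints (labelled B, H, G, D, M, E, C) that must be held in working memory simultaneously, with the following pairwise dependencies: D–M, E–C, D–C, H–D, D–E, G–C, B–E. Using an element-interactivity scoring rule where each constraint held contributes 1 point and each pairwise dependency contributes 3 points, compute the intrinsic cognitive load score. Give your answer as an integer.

28

Count of constraints held simultaneously: 7.
Count of pairwise dependencies listed: 7.
Element contribution: 7 × 1 = 7.
Interaction contribution: 7 × 3 = 21.
Intrinsic load = 7 + 21 = 28.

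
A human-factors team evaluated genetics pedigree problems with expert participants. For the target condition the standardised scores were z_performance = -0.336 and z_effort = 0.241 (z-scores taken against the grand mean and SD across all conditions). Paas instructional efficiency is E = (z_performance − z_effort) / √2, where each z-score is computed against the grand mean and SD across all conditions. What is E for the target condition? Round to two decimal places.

z_P − z_E = -0.336 − 0.241 = -0.5770.
E = -0.5770 / √2 = -0.5770 / 1.41421 = -0.4080 ≈ -0.41.

-0.41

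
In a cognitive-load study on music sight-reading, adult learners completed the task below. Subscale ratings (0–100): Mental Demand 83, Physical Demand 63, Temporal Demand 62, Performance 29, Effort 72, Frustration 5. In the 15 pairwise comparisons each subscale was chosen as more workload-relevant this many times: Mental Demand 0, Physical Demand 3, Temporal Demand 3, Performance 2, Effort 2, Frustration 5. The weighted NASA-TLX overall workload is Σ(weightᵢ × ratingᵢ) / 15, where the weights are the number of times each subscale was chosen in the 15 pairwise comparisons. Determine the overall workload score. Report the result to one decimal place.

The tallies are the weights (they sum to 15).
Weighted sum = 0·83 + 3·63 + 3·62 + 2·29 + 2·72 + 5·5
            = 0 + 189 + 186 + 58 + 144 + 25 = 602.
Overall workload = 602 / 15 = 40.1333 ≈ 40.1.

40.1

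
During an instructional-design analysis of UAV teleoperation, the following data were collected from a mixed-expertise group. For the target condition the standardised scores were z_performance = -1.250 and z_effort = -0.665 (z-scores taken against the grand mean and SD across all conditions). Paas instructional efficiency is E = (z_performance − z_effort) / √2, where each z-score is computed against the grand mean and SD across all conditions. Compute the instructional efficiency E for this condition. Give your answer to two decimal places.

-0.41

z_P − z_E = -1.250 − (-0.665) = -0.5850.
E = -0.5850 / √2 = -0.5850 / 1.41421 = -0.4137 ≈ -0.41.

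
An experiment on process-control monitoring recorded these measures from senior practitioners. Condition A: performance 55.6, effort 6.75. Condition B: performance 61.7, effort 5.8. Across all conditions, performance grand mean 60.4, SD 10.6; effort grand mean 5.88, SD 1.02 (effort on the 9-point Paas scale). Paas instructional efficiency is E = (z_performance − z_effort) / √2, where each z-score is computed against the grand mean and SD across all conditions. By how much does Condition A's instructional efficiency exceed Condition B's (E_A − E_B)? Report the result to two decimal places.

Condition A: z_P = (55.6 − 60.4)/10.6 = -0.4528; z_E = (6.75 − 5.88)/1.02 = 0.8529; E_A = (-0.4528 − 0.8529)/√2 = -0.9233.
Condition B: z_P = (61.7 − 60.4)/10.6 = 0.1226; z_E = (5.8 − 5.88)/1.02 = -0.0784; E_B = (0.1226 − (-0.0784))/√2 = 0.1421.
E_A − E_B = -0.9233 − 0.1421 = -1.0654 ≈ -1.07.

-1.07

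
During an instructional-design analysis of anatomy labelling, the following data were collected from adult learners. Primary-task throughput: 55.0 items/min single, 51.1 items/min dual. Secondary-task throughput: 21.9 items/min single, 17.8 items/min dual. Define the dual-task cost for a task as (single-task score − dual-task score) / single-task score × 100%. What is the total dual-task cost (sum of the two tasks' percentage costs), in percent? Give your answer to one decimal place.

Primary cost = (55.0 − 51.1) / 55.0 × 100% = 7.0909%.
Secondary cost = (21.9 − 17.8) / 21.9 × 100% = 18.7215%.
Total = 7.0909% + 18.7215% = 25.8124% ≈ 25.8%.

25.8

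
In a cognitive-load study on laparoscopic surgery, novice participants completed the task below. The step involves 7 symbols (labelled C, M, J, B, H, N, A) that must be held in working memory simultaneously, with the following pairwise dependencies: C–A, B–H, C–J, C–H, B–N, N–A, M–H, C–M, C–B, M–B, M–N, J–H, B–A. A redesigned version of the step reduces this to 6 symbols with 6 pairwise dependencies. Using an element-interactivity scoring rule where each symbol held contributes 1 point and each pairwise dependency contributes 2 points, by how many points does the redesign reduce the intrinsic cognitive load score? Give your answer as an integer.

Original: 7 × 1 + 13 × 2 = 7 + 26 = 33.
Redesigned: 6 × 1 + 6 × 2 = 6 + 12 = 18.
Reduction = 33 − 18 = 15.

15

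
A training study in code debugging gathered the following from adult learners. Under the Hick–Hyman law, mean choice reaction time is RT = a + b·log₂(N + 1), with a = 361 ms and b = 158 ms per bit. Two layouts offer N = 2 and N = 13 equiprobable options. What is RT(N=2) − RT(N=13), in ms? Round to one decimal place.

-351.1

RT(2) = 361 + 158·log₂(3) = 361 + 158·1.5850 = 611.4300 ms.
RT(13) = 361 + 158·log₂(14) = 361 + 158·3.8074 = 962.5692 ms.
Difference = 611.4300 − 962.5692 = -351.1392 ≈ -351.1 ms.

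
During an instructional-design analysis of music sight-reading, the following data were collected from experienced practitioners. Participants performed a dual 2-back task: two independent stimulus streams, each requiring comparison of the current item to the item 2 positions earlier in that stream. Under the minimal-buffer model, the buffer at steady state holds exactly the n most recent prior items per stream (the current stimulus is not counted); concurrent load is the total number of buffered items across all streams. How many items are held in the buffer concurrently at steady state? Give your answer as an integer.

4

Each stream's buffer holds its 2 most recent prior items.
Two independent streams: 2 × 2 = 4 buffered items at steady state.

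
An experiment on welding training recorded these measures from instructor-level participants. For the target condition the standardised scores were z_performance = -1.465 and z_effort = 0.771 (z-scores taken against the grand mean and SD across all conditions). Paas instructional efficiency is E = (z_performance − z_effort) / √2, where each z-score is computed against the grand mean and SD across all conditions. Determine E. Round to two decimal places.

-1.58

z_P − z_E = -1.465 − 0.771 = -2.2360.
E = -2.2360 / √2 = -2.2360 / 1.41421 = -1.5811 ≈ -1.58.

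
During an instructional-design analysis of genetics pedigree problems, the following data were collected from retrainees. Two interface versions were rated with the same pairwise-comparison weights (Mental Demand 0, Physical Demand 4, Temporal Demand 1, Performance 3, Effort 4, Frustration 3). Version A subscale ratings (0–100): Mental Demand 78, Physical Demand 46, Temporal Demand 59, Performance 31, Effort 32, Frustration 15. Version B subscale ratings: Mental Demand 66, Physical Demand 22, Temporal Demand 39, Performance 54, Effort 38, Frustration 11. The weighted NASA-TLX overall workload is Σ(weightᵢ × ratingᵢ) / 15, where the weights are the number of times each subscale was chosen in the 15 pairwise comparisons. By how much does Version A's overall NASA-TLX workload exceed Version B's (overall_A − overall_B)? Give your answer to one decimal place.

2.3

Version A weighted sum = 0·78 + 4·46 + 1·59 + 3·31 + 4·32 + 3·15 = 0 + 184 + 59 + 93 + 128 + 45 = 509; overall_A = 509/15 = 33.9333.
Version B weighted sum = 0·66 + 4·22 + 1·39 + 3·54 + 4·38 + 3·11 = 0 + 88 + 39 + 162 + 152 + 33 = 474; overall_B = 474/15 = 31.6000.
Difference = 33.9333 − 31.6000 = 2.3333 ≈ 2.3.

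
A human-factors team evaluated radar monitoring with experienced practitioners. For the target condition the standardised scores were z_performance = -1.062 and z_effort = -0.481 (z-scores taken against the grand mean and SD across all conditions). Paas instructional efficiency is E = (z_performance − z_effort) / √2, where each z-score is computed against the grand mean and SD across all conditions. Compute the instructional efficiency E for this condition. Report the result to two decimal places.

z_P − z_E = -1.062 − (-0.481) = -0.5810.
E = -0.5810 / √2 = -0.5810 / 1.41421 = -0.4108 ≈ -0.41.

-0.41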